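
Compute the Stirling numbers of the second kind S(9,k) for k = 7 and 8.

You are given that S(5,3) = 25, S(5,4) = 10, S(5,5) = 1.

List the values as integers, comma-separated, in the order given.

i=6: T(6,4)=25+4·10=65 | T(6,5)=10+5·1=15 | T(6,6)=1+6·0=1
i=7: T(7,5)=65+5·15=140 | T(7,6)=15+6·1=21 | T(7,7)=1+7·0=1
i=8: T(8,6)=140+6·21=266 | T(8,7)=21+7·1=28 | T(8,8)=1+8·0=1
i=9: T(9,7)=266+7·28=462 | T(9,8)=28+8·1=36
Read S(9,7) = 462, S(9,8) = 36.

462, 36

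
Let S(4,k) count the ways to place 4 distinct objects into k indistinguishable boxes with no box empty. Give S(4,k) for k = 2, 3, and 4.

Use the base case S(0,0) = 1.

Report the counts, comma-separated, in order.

7, 6, 1

i=1: T(1,1)=1+1·0=1
i=2: T(2,1)=0+1·1=1 | T(2,2)=1+2·0=1
i=3: T(3,1)=0+1·1=1 | T(3,2)=1+2·1=3 | T(3,3)=1+3·0=1
i=4: T(4,2)=1+2·3=7 | T(4,3)=3+3·1=6 | T(4,4)=1+4·0=1
Read S(4,2) = 7, S(4,3) = 6, S(4,4) = 1.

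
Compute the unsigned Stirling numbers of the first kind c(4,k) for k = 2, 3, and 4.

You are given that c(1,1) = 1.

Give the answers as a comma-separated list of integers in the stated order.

row 2: T[2][1]=1·1+0=1  T[2][2]=1·0+1=1
row 3: T[3][1]=2·1+0=2  T[3][2]=2·1+1=3  T[3][3]=2·0+1=1
row 4: T[4][2]=3·3+2=11  T[4][3]=3·1+3=6  T[4][4]=3·0+1=1
Read c(4,2) = 11, c(4,3) = 6, c(4,4) = 1.

11, 6, 1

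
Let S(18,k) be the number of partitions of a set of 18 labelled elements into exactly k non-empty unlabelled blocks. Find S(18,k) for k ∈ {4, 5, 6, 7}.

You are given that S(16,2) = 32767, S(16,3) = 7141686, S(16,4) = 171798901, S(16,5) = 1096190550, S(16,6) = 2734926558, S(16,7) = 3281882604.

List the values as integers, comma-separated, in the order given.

2798806985, 28958095545, 110687251039, 197462483400

i=17: T(17,3)=32767+3·7141686=21457825 | T(17,4)=7141686+4·171798901=694337290 | T(17,5)=171798901+5·1096190550=5652751651 | T(17,6)=1096190550+6·2734926558=17505749898 | T(17,7)=2734926558+7·3281882604=25708104786
i=18: T(18,4)=21457825+4·694337290=2798806985 | T(18,5)=694337290+5·5652751651=28958095545 | T(18,6)=5652751651+6·17505749898=110687251039 | T(18,7)=17505749898+7·25708104786=197462483400
Read S(18,4) = 2798806985, S(18,5) = 28958095545, S(18,6) = 110687251039, S(18,7) = 197462483400.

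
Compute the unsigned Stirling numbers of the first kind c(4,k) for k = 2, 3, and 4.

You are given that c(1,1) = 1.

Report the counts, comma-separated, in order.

@2  (2,1):1·1+0→1, (2,2):0·1+1→1
@3  (3,1):1·2+0→2, (3,2):1·2+1→3, (3,3):0·2+1→1
@4  (4,2):3·3+2→11, (4,3):1·3+3→6, (4,4):0·3+1→1
Read c(4,2) = 11, c(4,3) = 6, c(4,4) = 1.

11, 6, 1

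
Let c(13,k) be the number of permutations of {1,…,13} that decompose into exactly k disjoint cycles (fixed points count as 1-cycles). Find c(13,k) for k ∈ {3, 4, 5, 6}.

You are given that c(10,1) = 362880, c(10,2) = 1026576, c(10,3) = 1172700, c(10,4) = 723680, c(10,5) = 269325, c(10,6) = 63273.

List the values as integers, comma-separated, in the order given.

1931559552, 1414014888, 657206836, 206070150

@11  (11,1):362880·10+0→3628800, (11,2):1026576·10+362880→10628640, (11,3):1172700·10+1026576→12753576, (11,4):723680·10+1172700→8409500, (11,5):269325·10+723680→3416930, (11,6):63273·10+269325→902055
@12  (12,2):10628640·11+3628800→120543840, (12,3):12753576·11+10628640→150917976, (12,4):8409500·11+12753576→105258076, (12,5):3416930·11+8409500→45995730, (12,6):902055·11+3416930→13339535
@13  (13,3):150917976·12+120543840→1931559552, (13,4):105258076·12+150917976→1414014888, (13,5):45995730·12+105258076→657206836, (13,6):13339535·12+45995730→206070150
Read c(13,3) = 1931559552, c(13,4) = 1414014888, c(13,5) = 657206836, c(13,6) = 206070150.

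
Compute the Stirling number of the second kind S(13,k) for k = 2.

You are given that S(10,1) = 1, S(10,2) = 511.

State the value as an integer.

4095

i=11: T(11,1)=0+1·1=1 | T(11,2)=1+2·511=1023
i=12: T(12,1)=0+1·1=1 | T(12,2)=1+2·1023=2047
i=13: T(13,2)=1+2·2047=4095
Read S(13,2) = 4095.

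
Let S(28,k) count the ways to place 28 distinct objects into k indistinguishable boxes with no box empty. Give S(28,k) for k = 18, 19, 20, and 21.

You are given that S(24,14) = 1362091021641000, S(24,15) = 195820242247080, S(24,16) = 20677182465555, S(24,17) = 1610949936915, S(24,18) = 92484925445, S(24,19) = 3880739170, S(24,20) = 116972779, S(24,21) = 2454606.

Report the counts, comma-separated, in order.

94432767017711850, 7626292886912700, 474194413703010, 22653141490980

row 25: T[25][15]=15·195820242247080+1362091021641000=4299394655347200  T[25][16]=16·20677182465555+195820242247080=526655161695960  T[25][17]=17·1610949936915+20677182465555=48063331393110  T[25][18]=18·92484925445+1610949936915=3275678594925  T[25][19]=19·3880739170+92484925445=166218969675  T[25][20]=20·116972779+3880739170=6220194750  T[25][21]=21·2454606+116972779=168519505
row 26: T[26][16]=16·526655161695960+4299394655347200=12725877242482560  T[26][17]=17·48063331393110+526655161695960=1343731795378830  T[26][18]=18·3275678594925+48063331393110=107025546101760  T[26][19]=19·166218969675+3275678594925=6433839018750  T[26][20]=20·6220194750+166218969675=290622864675  T[26][21]=21·168519505+6220194750=9759104355
row 27: T[27][17]=17·1343731795378830+12725877242482560=35569317763922670  T[27][18]=18·107025546101760+1343731795378830=3270191625210510  T[27][19]=19·6433839018750+107025546101760=229268487458010  T[27][20]=20·290622864675+6433839018750=12246296312250  T[27][21]=21·9759104355+290622864675=495564056130
row 28: T[28][18]=18·3270191625210510+35569317763922670=94432767017711850  T[28][19]=19·229268487458010+3270191625210510=7626292886912700  T[28][20]=20·12246296312250+229268487458010=474194413703010  T[28][21]=21·495564056130+12246296312250=22653141490980
Read S(28,18) = 94432767017711850, S(28,19) = 7626292886912700, S(28,20) = 474194413703010, S(28,21) = 22653141490980.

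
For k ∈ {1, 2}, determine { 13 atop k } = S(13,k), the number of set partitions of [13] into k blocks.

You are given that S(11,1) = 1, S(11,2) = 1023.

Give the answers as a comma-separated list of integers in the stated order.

r12: T_12,1=1×1+0=1; T_12,2=2×1023+1=2047
r13: T_13,1=1×1+0=1; T_13,2=2×2047+1=4095
Read S(13,1) = 1, S(13,2) = 4095.

1, 4095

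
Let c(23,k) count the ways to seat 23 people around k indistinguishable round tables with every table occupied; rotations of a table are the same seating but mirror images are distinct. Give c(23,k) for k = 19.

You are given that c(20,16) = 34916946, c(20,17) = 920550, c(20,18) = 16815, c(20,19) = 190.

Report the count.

@21  (21,17):920550·20+34916946→53327946, (21,18):16815·20+920550→1256850, (21,19):190·20+16815→20615
@22  (22,18):1256850·21+53327946→79721796, (22,19):20615·21+1256850→1689765
@23  (23,19):1689765·22+79721796→116896626
Read c(23,19) = 116896626.

116896626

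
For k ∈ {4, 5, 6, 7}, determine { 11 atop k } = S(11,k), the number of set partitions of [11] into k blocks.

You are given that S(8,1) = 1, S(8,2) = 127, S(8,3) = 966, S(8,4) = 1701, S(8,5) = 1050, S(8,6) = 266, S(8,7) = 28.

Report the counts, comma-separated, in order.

r9: T_9,2=2×127+1=255; T_9,3=3×966+127=3025; T_9,4=4×1701+966=7770; T_9,5=5×1050+1701=6951; T_9,6=6×266+1050=2646; T_9,7=7×28+266=462
r10: T_10,3=3×3025+255=9330; T_10,4=4×7770+3025=34105; T_10,5=5×6951+7770=42525; T_10,6=6×2646+6951=22827; T_10,7=7×462+2646=5880
r11: T_11,4=4×34105+9330=145750; T_11,5=5×42525+34105=246730; T_11,6=6×22827+42525=179487; T_11,7=7×5880+22827=63987
Read S(11,4) = 145750, S(11,5) = 246730, S(11,6) = 179487, S(11,7) = 63987.

145750, 246730, 179487, 63987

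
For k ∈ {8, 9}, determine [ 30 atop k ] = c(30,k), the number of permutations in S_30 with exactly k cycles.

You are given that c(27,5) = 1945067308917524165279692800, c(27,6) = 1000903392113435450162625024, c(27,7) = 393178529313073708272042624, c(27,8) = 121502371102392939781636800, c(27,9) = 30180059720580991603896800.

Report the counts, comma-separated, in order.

3674201658710345201899117607040, 981347603630155088295475765440

row 28: T[28][6]=27·1000903392113435450162625024+1945067308917524165279692800=28969458895980281319670568448  T[28][7]=27·393178529313073708272042624+1000903392113435450162625024=11616723683566425573507775872  T[28][8]=27·121502371102392939781636800+393178529313073708272042624=3673742549077683082376236224  T[28][9]=27·30180059720580991603896800+121502371102392939781636800=936363983558079713086850400
row 29: T[29][7]=28·11616723683566425573507775872+28969458895980281319670568448=354237722035840197377888292864  T[29][8]=28·3673742549077683082376236224+11616723683566425573507775872=114481515057741551880042390144  T[29][9]=28·936363983558079713086850400+3673742549077683082376236224=29891934088703915048808047424
row 30: T[30][8]=29·114481515057741551880042390144+354237722035840197377888292864=3674201658710345201899117607040  T[30][9]=29·29891934088703915048808047424+114481515057741551880042390144=981347603630155088295475765440
Read c(30,8) = 3674201658710345201899117607040, c(30,9) = 981347603630155088295475765440.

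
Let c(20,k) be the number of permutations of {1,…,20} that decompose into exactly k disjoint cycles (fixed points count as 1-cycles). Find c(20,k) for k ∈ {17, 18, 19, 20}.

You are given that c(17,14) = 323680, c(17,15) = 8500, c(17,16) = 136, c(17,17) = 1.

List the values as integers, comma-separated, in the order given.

@18  (18,15):8500·17+323680→468180, (18,16):136·17+8500→10812, (18,17):1·17+136→153, (18,18):0·17+1→1
@19  (19,16):10812·18+468180→662796, (19,17):153·18+10812→13566, (19,18):1·18+153→171, (19,19):0·18+1→1
@20  (20,17):13566·19+662796→920550, (20,18):171·19+13566→16815, (20,19):1·19+171→190, (20,20):0·19+1→1
Read c(20,17) = 920550, c(20,18) = 16815, c(20,19) = 190, c(20,20) = 1.

920550, 16815, 190, 1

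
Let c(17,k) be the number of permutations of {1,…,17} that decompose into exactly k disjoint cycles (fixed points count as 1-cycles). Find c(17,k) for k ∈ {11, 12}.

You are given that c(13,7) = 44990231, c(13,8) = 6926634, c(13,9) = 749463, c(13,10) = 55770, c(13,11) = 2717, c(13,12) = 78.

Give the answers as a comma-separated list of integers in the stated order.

2185031420, 156952432

[14] T[14,8]:13*6926634+44990231=135036473 · T[14,9]:13*749463+6926634=16669653 · T[14,10]:13*55770+749463=1474473 · T[14,11]:13*2717+55770=91091 · T[14,12]:13*78+2717=3731
[15] T[15,9]:14*16669653+135036473=368411615 · T[15,10]:14*1474473+16669653=37312275 · T[15,11]:14*91091+1474473=2749747 · T[15,12]:14*3731+91091=143325
[16] T[16,10]:15*37312275+368411615=928095740 · T[16,11]:15*2749747+37312275=78558480 · T[16,12]:15*143325+2749747=4899622
[17] T[17,11]:16*78558480+928095740=2185031420 · T[17,12]:16*4899622+78558480=156952432
Read c(17,11) = 2185031420, c(17,12) = 156952432.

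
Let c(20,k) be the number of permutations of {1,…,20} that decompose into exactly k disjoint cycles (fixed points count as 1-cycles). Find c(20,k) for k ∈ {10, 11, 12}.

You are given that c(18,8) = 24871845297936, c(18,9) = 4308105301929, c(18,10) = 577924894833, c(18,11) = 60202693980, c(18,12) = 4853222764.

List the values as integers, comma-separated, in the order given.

381922055502195, 46280647751910, 4465226757381

row 19: T[19][9]=18·4308105301929+24871845297936=102417740732658  T[19][10]=18·577924894833+4308105301929=14710753408923  T[19][11]=18·60202693980+577924894833=1661573386473  T[19][12]=18·4853222764+60202693980=147560703732
row 20: T[20][10]=19·14710753408923+102417740732658=381922055502195  T[20][11]=19·1661573386473+14710753408923=46280647751910  T[20][12]=19·147560703732+1661573386473=4465226757381
Read c(20,10) = 381922055502195, c(20,11) = 46280647751910, c(20,12) = 4465226757381.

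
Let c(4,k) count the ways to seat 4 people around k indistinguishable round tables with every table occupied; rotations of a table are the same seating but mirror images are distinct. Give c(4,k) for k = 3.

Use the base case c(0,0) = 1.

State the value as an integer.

6

row 1: T[1][1]=0·0+1=1
row 2: T[2][1]=1·1+0=1  T[2][2]=1·0+1=1
row 3: T[3][2]=2·1+1=3  T[3][3]=2·0+1=1
row 4: T[4][3]=3·1+3=6
Read c(4,3) = 6.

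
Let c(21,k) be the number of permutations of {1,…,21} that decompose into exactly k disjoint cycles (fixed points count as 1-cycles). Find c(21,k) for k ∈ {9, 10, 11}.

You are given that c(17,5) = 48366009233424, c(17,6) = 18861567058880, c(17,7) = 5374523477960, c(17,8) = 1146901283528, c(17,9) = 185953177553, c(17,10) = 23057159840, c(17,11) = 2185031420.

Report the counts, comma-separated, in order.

[18] T[18,6]:17*18861567058880+48366009233424=369012649234384 · T[18,7]:17*5374523477960+18861567058880=110228466184200 · T[18,8]:17*1146901283528+5374523477960=24871845297936 · T[18,9]:17*185953177553+1146901283528=4308105301929 · T[18,10]:17*23057159840+185953177553=577924894833 · T[18,11]:17*2185031420+23057159840=60202693980
[19] T[19,7]:18*110228466184200+369012649234384=2353125040549984 · T[19,8]:18*24871845297936+110228466184200=557921681547048 · T[19,9]:18*4308105301929+24871845297936=102417740732658 · T[19,10]:18*577924894833+4308105301929=14710753408923 · T[19,11]:18*60202693980+577924894833=1661573386473
[20] T[20,8]:19*557921681547048+2353125040549984=12953636989943896 · T[20,9]:19*102417740732658+557921681547048=2503858755467550 · T[20,10]:19*14710753408923+102417740732658=381922055502195 · T[20,11]:19*1661573386473+14710753408923=46280647751910
[21] T[21,9]:20*2503858755467550+12953636989943896=63030812099294896 · T[21,10]:20*381922055502195+2503858755467550=10142299865511450 · T[21,11]:20*46280647751910+381922055502195=1307535010540395
Read c(21,9) = 63030812099294896, c(21,10) = 10142299865511450, c(21,11) = 1307535010540395.

63030812099294896, 10142299865511450, 1307535010540395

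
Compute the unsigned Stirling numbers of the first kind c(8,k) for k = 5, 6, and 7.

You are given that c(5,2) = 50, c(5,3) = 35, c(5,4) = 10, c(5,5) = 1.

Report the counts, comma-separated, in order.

1960, 322, 28

i=6: T(6,3)=50+5·35=225 | T(6,4)=35+5·10=85 | T(6,5)=10+5·1=15 | T(6,6)=1+5·0=1
i=7: T(7,4)=225+6·85=735 | T(7,5)=85+6·15=175 | T(7,6)=15+6·1=21 | T(7,7)=1+6·0=1
i=8: T(8,5)=735+7·175=1960 | T(8,6)=175+7·21=322 | T(8,7)=21+7·1=28
Read c(8,5) = 1960, c(8,6) = 322, c(8,7) = 28.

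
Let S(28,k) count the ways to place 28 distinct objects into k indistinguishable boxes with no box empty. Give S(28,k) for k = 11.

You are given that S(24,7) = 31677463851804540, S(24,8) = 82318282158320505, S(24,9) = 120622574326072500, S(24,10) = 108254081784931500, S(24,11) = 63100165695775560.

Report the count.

1501910658871554621690

@25  (25,8):82318282158320505·8+31677463851804540→690223721118368580, (25,9):120622574326072500·9+82318282158320505→1167921451092973005, (25,10):108254081784931500·10+120622574326072500→1203163392175387500, (25,11):63100165695775560·11+108254081784931500→802355904438462660
@26  (26,9):1167921451092973005·9+690223721118368580→11201516780955125625, (26,10):1203163392175387500·10+1167921451092973005→13199555372846848005, (26,11):802355904438462660·11+1203163392175387500→10029078340998476760
@27  (27,10):13199555372846848005·10+11201516780955125625→143197070509423605675, (27,11):10029078340998476760·11+13199555372846848005→123519417123830092365
@28  (28,11):123519417123830092365·11+143197070509423605675→1501910658871554621690
Read S(28,11) = 1501910658871554621690.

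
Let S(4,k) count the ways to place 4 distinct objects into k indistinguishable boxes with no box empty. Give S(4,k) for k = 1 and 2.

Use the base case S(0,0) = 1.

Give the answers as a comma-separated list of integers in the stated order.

1, 7

[1] T[1,1]:1*0+1=1
[2] T[2,1]:1*1+0=1 · T[2,2]:2*0+1=1
[3] T[3,1]:1*1+0=1 · T[3,2]:2*1+1=3
[4] T[4,1]:1*1+0=1 · T[4,2]:2*3+1=7
Read S(4,1) = 1, S(4,2) = 7.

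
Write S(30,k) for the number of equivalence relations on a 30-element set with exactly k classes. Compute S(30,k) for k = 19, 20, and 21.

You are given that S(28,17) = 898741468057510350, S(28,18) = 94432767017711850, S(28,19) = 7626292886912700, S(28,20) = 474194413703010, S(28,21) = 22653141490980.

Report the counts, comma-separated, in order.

7145845579888333500, 581535955088511150, 37058299246258290

r29: T_29,18=18×94432767017711850+898741468057510350=2598531274376323650; T_29,19=19×7626292886912700+94432767017711850=239332331869053150; T_29,20=20×474194413703010+7626292886912700=17110181160972900; T_29,21=21×22653141490980+474194413703010=949910385013590
r30: T_30,19=19×239332331869053150+2598531274376323650=7145845579888333500; T_30,20=20×17110181160972900+239332331869053150=581535955088511150; T_30,21=21×949910385013590+17110181160972900=37058299246258290
Read S(30,19) = 7145845579888333500, S(30,20) = 581535955088511150, S(30,21) = 37058299246258290.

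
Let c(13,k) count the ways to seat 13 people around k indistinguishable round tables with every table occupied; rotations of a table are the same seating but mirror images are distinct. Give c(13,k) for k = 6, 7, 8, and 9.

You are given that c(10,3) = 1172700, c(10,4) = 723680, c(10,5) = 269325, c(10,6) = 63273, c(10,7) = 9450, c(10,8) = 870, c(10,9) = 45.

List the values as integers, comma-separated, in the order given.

i=11: T(11,4)=1172700+10·723680=8409500 | T(11,5)=723680+10·269325=3416930 | T(11,6)=269325+10·63273=902055 | T(11,7)=63273+10·9450=157773 | T(11,8)=9450+10·870=18150 | T(11,9)=870+10·45=1320
i=12: T(12,5)=8409500+11·3416930=45995730 | T(12,6)=3416930+11·902055=13339535 | T(12,7)=902055+11·157773=2637558 | T(12,8)=157773+11·18150=357423 | T(12,9)=18150+11·1320=32670
i=13: T(13,6)=45995730+12·13339535=206070150 | T(13,7)=13339535+12·2637558=44990231 | T(13,8)=2637558+12·357423=6926634 | T(13,9)=357423+12·32670=749463
Read c(13,6) = 206070150, c(13,7) = 44990231, c(13,8) = 6926634, c(13,9) = 749463.

206070150, 44990231, 6926634, 749463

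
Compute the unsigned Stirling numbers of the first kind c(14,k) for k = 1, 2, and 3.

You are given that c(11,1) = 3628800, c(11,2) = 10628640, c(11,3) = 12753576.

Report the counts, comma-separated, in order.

6227020800, 19802759040, 26596717056

[12] T[12,1]:11*3628800+0=39916800 · T[12,2]:11*10628640+3628800=120543840 · T[12,3]:11*12753576+10628640=150917976
[13] T[13,1]:12*39916800+0=479001600 · T[13,2]:12*120543840+39916800=1486442880 · T[13,3]:12*150917976+120543840=1931559552
[14] T[14,1]:13*479001600+0=6227020800 · T[14,2]:13*1486442880+479001600=19802759040 · T[14,3]:13*1931559552+1486442880=26596717056
Read c(14,1) = 6227020800, c(14,2) = 19802759040, c(14,3) = 26596717056.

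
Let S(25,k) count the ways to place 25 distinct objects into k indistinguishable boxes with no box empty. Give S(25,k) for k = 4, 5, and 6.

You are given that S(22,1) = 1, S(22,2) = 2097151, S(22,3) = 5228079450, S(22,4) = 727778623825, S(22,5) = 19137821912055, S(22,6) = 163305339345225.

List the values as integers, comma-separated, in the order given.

46771289738810, 2436684974110751, 37026417000002430

[23] T[23,2]:2*2097151+1=4194303 · T[23,3]:3*5228079450+2097151=15686335501 · T[23,4]:4*727778623825+5228079450=2916342574750 · T[23,5]:5*19137821912055+727778623825=96416888184100 · T[23,6]:6*163305339345225+19137821912055=998969857983405
[24] T[24,3]:3*15686335501+4194303=47063200806 · T[24,4]:4*2916342574750+15686335501=11681056634501 · T[24,5]:5*96416888184100+2916342574750=485000783495250 · T[24,6]:6*998969857983405+96416888184100=6090236036084530
[25] T[25,4]:4*11681056634501+47063200806=46771289738810 · T[25,5]:5*485000783495250+11681056634501=2436684974110751 · T[25,6]:6*6090236036084530+485000783495250=37026417000002430
Read S(25,4) = 46771289738810, S(25,5) = 2436684974110751, S(25,6) = 37026417000002430.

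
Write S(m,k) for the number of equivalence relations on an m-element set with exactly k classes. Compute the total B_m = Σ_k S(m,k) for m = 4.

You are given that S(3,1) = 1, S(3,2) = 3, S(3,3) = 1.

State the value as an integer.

r4: T_4,1=1×1+0=1; T_4,2=2×3+1=7; T_4,3=3×1+3=6; T_4,4=4×0+1=1
B_4 = ΣS(4,k) = 1+7+6+1 = 15

15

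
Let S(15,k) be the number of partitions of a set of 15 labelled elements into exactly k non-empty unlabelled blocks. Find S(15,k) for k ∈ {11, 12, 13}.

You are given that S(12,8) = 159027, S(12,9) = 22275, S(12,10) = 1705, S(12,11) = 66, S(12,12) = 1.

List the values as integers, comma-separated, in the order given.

1479478, 106470, 4550

@13  (13,9):22275·9+159027→359502, (13,10):1705·10+22275→39325, (13,11):66·11+1705→2431, (13,12):1·12+66→78, (13,13):0·13+1→1
@14  (14,10):39325·10+359502→752752, (14,11):2431·11+39325→66066, (14,12):78·12+2431→3367, (14,13):1·13+78→91
@15  (15,11):66066·11+752752→1479478, (15,12):3367·12+66066→106470, (15,13):91·13+3367→4550
Read S(15,11) = 1479478, S(15,12) = 106470, S(15,13) = 4550.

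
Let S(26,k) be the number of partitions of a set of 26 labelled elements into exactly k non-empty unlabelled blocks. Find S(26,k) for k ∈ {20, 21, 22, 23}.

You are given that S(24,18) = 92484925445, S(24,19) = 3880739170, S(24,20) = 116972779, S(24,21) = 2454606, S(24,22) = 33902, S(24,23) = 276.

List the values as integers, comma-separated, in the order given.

290622864675, 9759104355, 238929405, 4126200

[25] T[25,19]:19*3880739170+92484925445=166218969675 · T[25,20]:20*116972779+3880739170=6220194750 · T[25,21]:21*2454606+116972779=168519505 · T[25,22]:22*33902+2454606=3200450 · T[25,23]:23*276+33902=40250
[26] T[26,20]:20*6220194750+166218969675=290622864675 · T[26,21]:21*168519505+6220194750=9759104355 · T[26,22]:22*3200450+168519505=238929405 · T[26,23]:23*40250+3200450=4126200
Read S(26,20) = 290622864675, S(26,21) = 9759104355, S(26,22) = 238929405, S(26,23) = 4126200.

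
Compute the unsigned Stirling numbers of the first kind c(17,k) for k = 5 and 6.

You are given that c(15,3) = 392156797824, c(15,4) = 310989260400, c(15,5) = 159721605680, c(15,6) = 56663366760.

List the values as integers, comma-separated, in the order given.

48366009233424, 18861567058880

i=16: T(16,4)=392156797824+15·310989260400=5056995703824 | T(16,5)=310989260400+15·159721605680=2706813345600 | T(16,6)=159721605680+15·56663366760=1009672107080
i=17: T(17,5)=5056995703824+16·2706813345600=48366009233424 | T(17,6)=2706813345600+16·1009672107080=18861567058880
Read c(17,5) = 48366009233424, c(17,6) = 18861567058880.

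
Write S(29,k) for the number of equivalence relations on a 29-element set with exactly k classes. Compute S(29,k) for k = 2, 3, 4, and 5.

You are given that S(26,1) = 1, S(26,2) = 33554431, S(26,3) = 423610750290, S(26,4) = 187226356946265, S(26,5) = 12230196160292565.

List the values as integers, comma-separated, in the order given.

268435455, 11438127792025, 11998160744311570, 1540200411172850701

r27: T_27,1=1×1+0=1; T_27,2=2×33554431+1=67108863; T_27,3=3×423610750290+33554431=1270865805301; T_27,4=4×187226356946265+423610750290=749329038535350; T_27,5=5×12230196160292565+187226356946265=61338207158409090
r28: T_28,1=1×1+0=1; T_28,2=2×67108863+1=134217727; T_28,3=3×1270865805301+67108863=3812664524766; T_28,4=4×749329038535350+1270865805301=2998587019946701; T_28,5=5×61338207158409090+749329038535350=307440364830580800
r29: T_29,2=2×134217727+1=268435455; T_29,3=3×3812664524766+134217727=11438127792025; T_29,4=4×2998587019946701+3812664524766=11998160744311570; T_29,5=5×307440364830580800+2998587019946701=1540200411172850701
Read S(29,2) = 268435455, S(29,3) = 11438127792025, S(29,4) = 11998160744311570, S(29,5) = 1540200411172850701.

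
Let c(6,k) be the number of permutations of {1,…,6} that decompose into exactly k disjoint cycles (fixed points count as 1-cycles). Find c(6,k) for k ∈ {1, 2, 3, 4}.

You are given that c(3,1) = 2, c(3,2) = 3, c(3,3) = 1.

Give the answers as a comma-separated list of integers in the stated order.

120, 274, 225, 85

row 4: T[4][1]=3·2+0=6  T[4][2]=3·3+2=11  T[4][3]=3·1+3=6  T[4][4]=3·0+1=1
row 5: T[5][1]=4·6+0=24  T[5][2]=4·11+6=50  T[5][3]=4·6+11=35  T[5][4]=4·1+6=10
row 6: T[6][1]=5·24+0=120  T[6][2]=5·50+24=274  T[6][3]=5·35+50=225  T[6][4]=5·10+35=85
Read c(6,1) = 120, c(6,2) = 274, c(6,3) = 225, c(6,4) = 85.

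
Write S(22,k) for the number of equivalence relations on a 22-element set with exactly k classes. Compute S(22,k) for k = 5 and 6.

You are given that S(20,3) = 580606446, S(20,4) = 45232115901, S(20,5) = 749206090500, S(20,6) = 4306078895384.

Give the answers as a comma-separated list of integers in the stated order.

19137821912055, 163305339345225

r21: T_21,4=4×45232115901+580606446=181509070050; T_21,5=5×749206090500+45232115901=3791262568401; T_21,6=6×4306078895384+749206090500=26585679462804
r22: T_22,5=5×3791262568401+181509070050=19137821912055; T_22,6=6×26585679462804+3791262568401=163305339345225
Read S(22,5) = 19137821912055, S(22,6) = 163305339345225.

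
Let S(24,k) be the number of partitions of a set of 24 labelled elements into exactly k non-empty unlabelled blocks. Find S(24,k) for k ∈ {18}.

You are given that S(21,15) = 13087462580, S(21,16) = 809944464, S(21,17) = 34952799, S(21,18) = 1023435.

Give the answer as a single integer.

92484925445

i=22: T(22,16)=13087462580+16·809944464=26046574004 | T(22,17)=809944464+17·34952799=1404142047 | T(22,18)=34952799+18·1023435=53374629
i=23: T(23,17)=26046574004+17·1404142047=49916988803 | T(23,18)=1404142047+18·53374629=2364885369
i=24: T(24,18)=49916988803+18·2364885369=92484925445
Read S(24,18) = 92484925445.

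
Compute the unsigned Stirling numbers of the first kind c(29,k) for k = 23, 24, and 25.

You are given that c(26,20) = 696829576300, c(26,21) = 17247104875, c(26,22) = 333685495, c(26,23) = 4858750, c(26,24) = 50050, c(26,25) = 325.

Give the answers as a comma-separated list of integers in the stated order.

2918785153245, 55880640270, 843041745

i=27: T(27,21)=696829576300+26·17247104875=1145254303050 | T(27,22)=17247104875+26·333685495=25922927745 | T(27,23)=333685495+26·4858750=460012995 | T(27,24)=4858750+26·50050=6160050 | T(27,25)=50050+26·325=58500
i=28: T(28,22)=1145254303050+27·25922927745=1845173352165 | T(28,23)=25922927745+27·460012995=38343278610 | T(28,24)=460012995+27·6160050=626334345 | T(28,25)=6160050+27·58500=7739550
i=29: T(29,23)=1845173352165+28·38343278610=2918785153245 | T(29,24)=38343278610+28·626334345=55880640270 | T(29,25)=626334345+28·7739550=843041745
Read c(29,23) = 2918785153245, c(29,24) = 55880640270, c(29,25) = 843041745.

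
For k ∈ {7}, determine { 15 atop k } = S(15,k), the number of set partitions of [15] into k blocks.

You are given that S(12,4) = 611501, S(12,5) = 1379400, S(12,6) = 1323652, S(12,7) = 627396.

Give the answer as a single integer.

408741333

@13  (13,5):1379400·5+611501→7508501, (13,6):1323652·6+1379400→9321312, (13,7):627396·7+1323652→5715424
@14  (14,6):9321312·6+7508501→63436373, (14,7):5715424·7+9321312→49329280
@15  (15,7):49329280·7+63436373→408741333
Read S(15,7) = 408741333.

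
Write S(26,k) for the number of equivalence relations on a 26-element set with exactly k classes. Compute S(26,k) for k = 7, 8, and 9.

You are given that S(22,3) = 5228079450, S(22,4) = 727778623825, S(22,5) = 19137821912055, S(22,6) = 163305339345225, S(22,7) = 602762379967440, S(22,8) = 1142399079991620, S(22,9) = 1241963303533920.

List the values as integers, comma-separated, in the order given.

row 23: T[23][4]=4·727778623825+5228079450=2916342574750  T[23][5]=5·19137821912055+727778623825=96416888184100  T[23][6]=6·163305339345225+19137821912055=998969857983405  T[23][7]=7·602762379967440+163305339345225=4382641999117305  T[23][8]=8·1142399079991620+602762379967440=9741955019900400  T[23][9]=9·1241963303533920+1142399079991620=12320068811796900
row 24: T[24][5]=5·96416888184100+2916342574750=485000783495250  T[24][6]=6·998969857983405+96416888184100=6090236036084530  T[24][7]=7·4382641999117305+998969857983405=31677463851804540  T[24][8]=8·9741955019900400+4382641999117305=82318282158320505  T[24][9]=9·12320068811796900+9741955019900400=120622574326072500
row 25: T[25][6]=6·6090236036084530+485000783495250=37026417000002430  T[25][7]=7·31677463851804540+6090236036084530=227832482998716310  T[25][8]=8·82318282158320505+31677463851804540=690223721118368580  T[25][9]=9·120622574326072500+82318282158320505=1167921451092973005
row 26: T[26][7]=7·227832482998716310+37026417000002430=1631853797991016600  T[26][8]=8·690223721118368580+227832482998716310=5749622251945664950  T[26][9]=9·1167921451092973005+690223721118368580=11201516780955125625
Read S(26,7) = 1631853797991016600, S(26,8) = 5749622251945664950, S(26,9) = 11201516780955125625.

1631853797991016600, 5749622251945664950, 11201516780955125625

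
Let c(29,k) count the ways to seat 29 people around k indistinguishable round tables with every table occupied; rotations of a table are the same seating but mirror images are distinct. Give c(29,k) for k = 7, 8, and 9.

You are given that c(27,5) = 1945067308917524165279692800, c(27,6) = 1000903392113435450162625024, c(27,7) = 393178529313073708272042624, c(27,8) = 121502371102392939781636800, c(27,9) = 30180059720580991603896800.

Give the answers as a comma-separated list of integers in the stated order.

r28: T_28,6=27×1000903392113435450162625024+1945067308917524165279692800=28969458895980281319670568448; T_28,7=27×393178529313073708272042624+1000903392113435450162625024=11616723683566425573507775872; T_28,8=27×121502371102392939781636800+393178529313073708272042624=3673742549077683082376236224; T_28,9=27×30180059720580991603896800+121502371102392939781636800=936363983558079713086850400
r29: T_29,7=28×11616723683566425573507775872+28969458895980281319670568448=354237722035840197377888292864; T_29,8=28×3673742549077683082376236224+11616723683566425573507775872=114481515057741551880042390144; T_29,9=28×936363983558079713086850400+3673742549077683082376236224=29891934088703915048808047424
Read c(29,7) = 354237722035840197377888292864, c(29,8) = 114481515057741551880042390144, c(29,9) = 29891934088703915048808047424.

354237722035840197377888292864, 114481515057741551880042390144, 29891934088703915048808047424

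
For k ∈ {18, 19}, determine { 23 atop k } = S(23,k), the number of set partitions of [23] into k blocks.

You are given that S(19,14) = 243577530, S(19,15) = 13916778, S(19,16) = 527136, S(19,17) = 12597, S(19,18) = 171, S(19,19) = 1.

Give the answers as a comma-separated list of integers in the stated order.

2364885369, 79781779

row 20: T[20][15]=15·13916778+243577530=452329200  T[20][16]=16·527136+13916778=22350954  T[20][17]=17·12597+527136=741285  T[20][18]=18·171+12597=15675  T[20][19]=19·1+171=190
row 21: T[21][16]=16·22350954+452329200=809944464  T[21][17]=17·741285+22350954=34952799  T[21][18]=18·15675+741285=1023435  T[21][19]=19·190+15675=19285
row 22: T[22][17]=17·34952799+809944464=1404142047  T[22][18]=18·1023435+34952799=53374629  T[22][19]=19·19285+1023435=1389850
row 23: T[23][18]=18·53374629+1404142047=2364885369  T[23][19]=19·1389850+53374629=79781779
Read S(23,18) = 2364885369, S(23,19) = 79781779.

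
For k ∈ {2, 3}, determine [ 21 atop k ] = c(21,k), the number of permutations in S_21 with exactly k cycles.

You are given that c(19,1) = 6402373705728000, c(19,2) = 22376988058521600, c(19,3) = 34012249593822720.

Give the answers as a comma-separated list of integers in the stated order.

[20] T[20,1]:19*6402373705728000+0=121645100408832000 · T[20,2]:19*22376988058521600+6402373705728000=431565146817638400 · T[20,3]:19*34012249593822720+22376988058521600=668609730341153280
[21] T[21,2]:20*431565146817638400+121645100408832000=8752948036761600000 · T[21,3]:20*668609730341153280+431565146817638400=13803759753640704000
Read c(21,2) = 8752948036761600000, c(21,3) = 13803759753640704000.

8752948036761600000, 13803759753640704000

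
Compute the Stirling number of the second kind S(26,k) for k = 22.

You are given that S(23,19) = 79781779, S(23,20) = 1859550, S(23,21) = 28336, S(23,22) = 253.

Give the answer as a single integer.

@24  (24,20):1859550·20+79781779→116972779, (24,21):28336·21+1859550→2454606, (24,22):253·22+28336→33902
@25  (25,21):2454606·21+116972779→168519505, (25,22):33902·22+2454606→3200450
@26  (26,22):3200450·22+168519505→238929405
Read S(26,22) = 238929405.

238929405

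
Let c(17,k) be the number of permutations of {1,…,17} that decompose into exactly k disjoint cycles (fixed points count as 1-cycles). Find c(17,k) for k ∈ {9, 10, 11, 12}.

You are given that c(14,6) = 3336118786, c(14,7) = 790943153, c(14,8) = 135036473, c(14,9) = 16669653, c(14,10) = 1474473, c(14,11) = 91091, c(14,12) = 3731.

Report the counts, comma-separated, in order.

i=15: T(15,7)=3336118786+14·790943153=14409322928 | T(15,8)=790943153+14·135036473=2681453775 | T(15,9)=135036473+14·16669653=368411615 | T(15,10)=16669653+14·1474473=37312275 | T(15,11)=1474473+14·91091=2749747 | T(15,12)=91091+14·3731=143325
i=16: T(16,8)=14409322928+15·2681453775=54631129553 | T(16,9)=2681453775+15·368411615=8207628000 | T(16,10)=368411615+15·37312275=928095740 | T(16,11)=37312275+15·2749747=78558480 | T(16,12)=2749747+15·143325=4899622
i=17: T(17,9)=54631129553+16·8207628000=185953177553 | T(17,10)=8207628000+16·928095740=23057159840 | T(17,11)=928095740+16·78558480=2185031420 | T(17,12)=78558480+16·4899622=156952432
Read c(17,9) = 185953177553, c(17,10) = 23057159840, c(17,11) = 2185031420, c(17,12) = 156952432.

185953177553, 23057159840, 2185031420, 156952432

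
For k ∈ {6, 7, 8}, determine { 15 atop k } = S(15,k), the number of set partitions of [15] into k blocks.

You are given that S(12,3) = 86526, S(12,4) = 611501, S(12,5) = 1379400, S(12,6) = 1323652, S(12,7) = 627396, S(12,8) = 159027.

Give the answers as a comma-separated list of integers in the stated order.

420693273, 408741333, 216627840

@13  (13,4):611501·4+86526→2532530, (13,5):1379400·5+611501→7508501, (13,6):1323652·6+1379400→9321312, (13,7):627396·7+1323652→5715424, (13,8):159027·8+627396→1899612
@14  (14,5):7508501·5+2532530→40075035, (14,6):9321312·6+7508501→63436373, (14,7):5715424·7+9321312→49329280, (14,8):1899612·8+5715424→20912320
@15  (15,6):63436373·6+40075035→420693273, (15,7):49329280·7+63436373→408741333, (15,8):20912320·8+49329280→216627840
Read S(15,6) = 420693273, S(15,7) = 408741333, S(15,8) = 216627840.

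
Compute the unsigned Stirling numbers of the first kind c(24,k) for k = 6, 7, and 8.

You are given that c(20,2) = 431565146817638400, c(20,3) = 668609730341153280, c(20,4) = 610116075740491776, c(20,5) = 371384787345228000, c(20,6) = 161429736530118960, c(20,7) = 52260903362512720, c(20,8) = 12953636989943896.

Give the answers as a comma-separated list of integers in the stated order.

50779532534302850198976, 18588776355051949776576, 5304713715525445812976

i=21: T(21,3)=431565146817638400+20·668609730341153280=13803759753640704000 | T(21,4)=668609730341153280+20·610116075740491776=12870931245150988800 | T(21,5)=610116075740491776+20·371384787345228000=8037811822645051776 | T(21,6)=371384787345228000+20·161429736530118960=3599979517947607200 | T(21,7)=161429736530118960+20·52260903362512720=1206647803780373360 | T(21,8)=52260903362512720+20·12953636989943896=311333643161390640
i=22: T(22,4)=13803759753640704000+21·12870931245150988800=284093315901811468800 | T(22,5)=12870931245150988800+21·8037811822645051776=181664979520697076096 | T(22,6)=8037811822645051776+21·3599979517947607200=83637381699544802976 | T(22,7)=3599979517947607200+21·1206647803780373360=28939583397335447760 | T(22,8)=1206647803780373360+21·311333643161390640=7744654310169576800
i=23: T(23,5)=284093315901811468800+22·181664979520697076096=4280722865357147142912 | T(23,6)=181664979520697076096+22·83637381699544802976=2021687376910682741568 | T(23,7)=83637381699544802976+22·28939583397335447760=720308216440924653696 | T(23,8)=28939583397335447760+22·7744654310169576800=199321978221066137360
i=24: T(24,6)=4280722865357147142912+23·2021687376910682741568=50779532534302850198976 | T(24,7)=2021687376910682741568+23·720308216440924653696=18588776355051949776576 | T(24,8)=720308216440924653696+23·199321978221066137360=5304713715525445812976
Read c(24,6) = 50779532534302850198976, c(24,7) = 18588776355051949776576, c(24,8) = 5304713715525445812976.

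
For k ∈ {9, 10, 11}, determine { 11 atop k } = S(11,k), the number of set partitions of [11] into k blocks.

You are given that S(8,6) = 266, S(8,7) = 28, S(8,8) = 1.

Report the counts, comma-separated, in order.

r9: T_9,7=7×28+266=462; T_9,8=8×1+28=36; T_9,9=9×0+1=1
r10: T_10,8=8×36+462=750; T_10,9=9×1+36=45; T_10,10=10×0+1=1
r11: T_11,9=9×45+750=1155; T_11,10=10×1+45=55; T_11,11=11×0+1=1
Read S(11,9) = 1155, S(11,10) = 55, S(11,11) = 1.

1155, 55, 1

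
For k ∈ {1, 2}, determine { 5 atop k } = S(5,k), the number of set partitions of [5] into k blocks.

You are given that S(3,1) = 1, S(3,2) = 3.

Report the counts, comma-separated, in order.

r4: T_4,1=1×1+0=1; T_4,2=2×3+1=7
r5: T_5,1=1×1+0=1; T_5,2=2×7+1=15
Read S(5,1) = 1, S(5,2) = 15.

1, 15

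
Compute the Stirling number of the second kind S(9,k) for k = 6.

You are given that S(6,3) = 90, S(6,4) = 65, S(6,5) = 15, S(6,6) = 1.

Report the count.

2646

i=7: T(7,4)=90+4·65=350 | T(7,5)=65+5·15=140 | T(7,6)=15+6·1=21
i=8: T(8,5)=350+5·140=1050 | T(8,6)=140+6·21=266
i=9: T(9,6)=1050+6·266=2646
Read S(9,6) = 2646.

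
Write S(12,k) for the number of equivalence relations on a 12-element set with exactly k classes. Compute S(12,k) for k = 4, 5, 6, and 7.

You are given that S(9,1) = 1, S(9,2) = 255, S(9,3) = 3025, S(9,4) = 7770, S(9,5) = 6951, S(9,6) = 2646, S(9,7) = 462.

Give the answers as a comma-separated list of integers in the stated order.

r10: T_10,2=2×255+1=511; T_10,3=3×3025+255=9330; T_10,4=4×7770+3025=34105; T_10,5=5×6951+7770=42525; T_10,6=6×2646+6951=22827; T_10,7=7×462+2646=5880
r11: T_11,3=3×9330+511=28501; T_11,4=4×34105+9330=145750; T_11,5=5×42525+34105=246730; T_11,6=6×22827+42525=179487; T_11,7=7×5880+22827=63987
r12: T_12,4=4×145750+28501=611501; T_12,5=5×246730+145750=1379400; T_12,6=6×179487+246730=1323652; T_12,7=7×63987+179487=627396
Read S(12,4) = 611501, S(12,5) = 1379400, S(12,6) = 1323652, S(12,7) = 627396.

611501, 1379400, 1323652, 627396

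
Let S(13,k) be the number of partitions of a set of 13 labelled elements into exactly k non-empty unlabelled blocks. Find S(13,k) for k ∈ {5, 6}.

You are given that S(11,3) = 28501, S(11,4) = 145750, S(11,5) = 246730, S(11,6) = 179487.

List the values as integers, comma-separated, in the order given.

r12: T_12,4=4×145750+28501=611501; T_12,5=5×246730+145750=1379400; T_12,6=6×179487+246730=1323652
r13: T_13,5=5×1379400+611501=7508501; T_13,6=6×1323652+1379400=9321312
Read S(13,5) = 7508501, S(13,6) = 9321312.

7508501, 9321312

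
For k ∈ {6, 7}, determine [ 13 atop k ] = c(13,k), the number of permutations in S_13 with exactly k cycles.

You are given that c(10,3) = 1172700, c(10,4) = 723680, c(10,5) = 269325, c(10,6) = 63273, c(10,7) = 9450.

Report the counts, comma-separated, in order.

206070150, 44990231

r11: T_11,4=10×723680+1172700=8409500; T_11,5=10×269325+723680=3416930; T_11,6=10×63273+269325=902055; T_11,7=10×9450+63273=157773
r12: T_12,5=11×3416930+8409500=45995730; T_12,6=11×902055+3416930=13339535; T_12,7=11×157773+902055=2637558
r13: T_13,6=12×13339535+45995730=206070150; T_13,7=12×2637558+13339535=44990231
Read c(13,6) = 206070150, c(13,7) = 44990231.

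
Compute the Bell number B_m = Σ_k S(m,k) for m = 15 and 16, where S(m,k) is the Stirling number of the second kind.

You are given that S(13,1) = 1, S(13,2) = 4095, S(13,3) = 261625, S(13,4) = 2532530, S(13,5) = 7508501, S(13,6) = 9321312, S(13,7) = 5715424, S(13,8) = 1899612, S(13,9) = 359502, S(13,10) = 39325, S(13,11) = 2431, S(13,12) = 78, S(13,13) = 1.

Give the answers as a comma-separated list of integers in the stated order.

1382958545, 10480142147

@14  (14,1):1·1+0→1, (14,2):4095·2+1→8191, (14,3):261625·3+4095→788970, (14,4):2532530·4+261625→10391745, (14,5):7508501·5+2532530→40075035, (14,6):9321312·6+7508501→63436373, (14,7):5715424·7+9321312→49329280, (14,8):1899612·8+5715424→20912320, (14,9):359502·9+1899612→5135130, (14,10):39325·10+359502→752752, (14,11):2431·11+39325→66066, (14,12):78·12+2431→3367, (14,13):1·13+78→91, (14,14):0·14+1→1
@15  (15,1):1·1+0→1, (15,2):8191·2+1→16383, (15,3):788970·3+8191→2375101, (15,4):10391745·4+788970→42355950, (15,5):40075035·5+10391745→210766920, (15,6):63436373·6+40075035→420693273, (15,7):49329280·7+63436373→408741333, (15,8):20912320·8+49329280→216627840, (15,9):5135130·9+20912320→67128490, (15,10):752752·10+5135130→12662650, (15,11):66066·11+752752→1479478, (15,12):3367·12+66066→106470, (15,13):91·13+3367→4550, (15,14):1·14+91→105, (15,15):0·15+1→1
@16  (16,1):1·1+0→1, (16,2):16383·2+1→32767, (16,3):2375101·3+16383→7141686, (16,4):42355950·4+2375101→171798901, (16,5):210766920·5+42355950→1096190550, (16,6):420693273·6+210766920→2734926558, (16,7):408741333·7+420693273→3281882604, (16,8):216627840·8+408741333→2141764053, (16,9):67128490·9+216627840→820784250, (16,10):12662650·10+67128490→193754990, (16,11):1479478·11+12662650→28936908, (16,12):106470·12+1479478→2757118, (16,13):4550·13+106470→165620, (16,14):105·14+4550→6020, (16,15):1·15+105→120, (16,16):0·16+1→1
B_15 = ΣS(15,k) = 1+16383+2375101+42355950+210766920+420693273+408741333+216627840+67128490+12662650+1479478+106470+4550+105+1 = 1382958545
B_16 = ΣS(16,k) = 1+32767+7141686+171798901+1096190550+2734926558+3281882604+2141764053+820784250+193754990+28936908+2757118+165620+6020+120+1 = 10480142147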